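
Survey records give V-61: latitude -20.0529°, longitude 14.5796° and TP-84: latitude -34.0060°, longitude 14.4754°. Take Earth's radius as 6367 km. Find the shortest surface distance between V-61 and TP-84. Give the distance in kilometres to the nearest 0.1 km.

1550.6 km

Δφ = -13.9531°,  Δλ = -0.1042°
a = sin²(Δφ/2) + cos φ₁ cos φ₂ sin²(Δλ/2) = 0.014754
c = 2·arcsin(√a) = 0.243533 rad = 13.9534°
d = R·c = 6367 × 0.243533 = 1550.6 km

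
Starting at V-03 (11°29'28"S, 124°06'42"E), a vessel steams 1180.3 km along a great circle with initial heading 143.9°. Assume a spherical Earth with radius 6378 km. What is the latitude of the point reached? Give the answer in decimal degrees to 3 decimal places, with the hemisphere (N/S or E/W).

19.969°S

V-03: φ = -11.49111°, λ = +124.11167°
δ = d/R = 1180.3/6378 = 0.185058 rad
φ₂ = arcsin(sin φ₁ cos δ + cos φ₁ sin δ cos θ)
   = arcsin(-0.19922·0.98293 + 0.97996·0.18400·-0.80799) = -19.96874°
λ₂ = λ₁ + atan2(sin θ sin δ cos φ₁, cos δ − sin φ₁ sin φ₂) = 130.73543°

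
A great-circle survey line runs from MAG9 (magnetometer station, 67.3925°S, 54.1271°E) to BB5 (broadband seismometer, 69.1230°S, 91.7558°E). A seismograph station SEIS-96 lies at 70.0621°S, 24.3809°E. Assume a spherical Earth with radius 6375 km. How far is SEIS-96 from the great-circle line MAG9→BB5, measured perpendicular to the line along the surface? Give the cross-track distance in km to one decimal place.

δ₁₃ = central angle MAG9→SEIS-96 = 0.191910 rad  (haversine)
θ₁₃ = bearing MAG9→SEIS-96 = 242.505°,  θ₁₂ = bearing MAG9→BB5 = 114.386°
dₓₜ = R·arcsin(sin δ₁₃ · sin(θ₁₃ − θ₁₂)) = 6375·arcsin(0.19073·sin(128.119°)) = 960.237 km
|dₓₜ| = 960.237 km

960.2 km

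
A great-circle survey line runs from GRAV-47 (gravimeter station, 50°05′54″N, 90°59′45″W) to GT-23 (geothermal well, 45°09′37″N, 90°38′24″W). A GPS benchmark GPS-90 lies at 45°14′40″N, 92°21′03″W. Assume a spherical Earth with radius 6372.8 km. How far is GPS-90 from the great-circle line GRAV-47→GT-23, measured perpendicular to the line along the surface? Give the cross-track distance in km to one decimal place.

133.3 km

GRAV-47: φ = +50.09833°, λ = -90.99583°
GT-23: φ = +45.16028°, λ = -90.64000°
GPS-90: φ = +45.24444°, λ = -92.35083°
δ₁₃ = central angle GRAV-47→GPS-90 = 0.086196 rad  (haversine)
θ₁₃ = bearing GRAV-47→GPS-90 = 191.151°,  θ₁₂ = bearing GRAV-47→GT-23 = 177.087°
dₓₜ = R·arcsin(sin δ₁₃ · sin(θ₁₃ − θ₁₂)) = 6372.8·arcsin(0.08609·sin(14.064°)) = 133.328 km
|dₓₜ| = 133.328 km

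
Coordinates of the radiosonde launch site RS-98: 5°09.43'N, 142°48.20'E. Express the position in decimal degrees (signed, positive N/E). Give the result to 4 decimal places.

+5.1572°, +142.8033°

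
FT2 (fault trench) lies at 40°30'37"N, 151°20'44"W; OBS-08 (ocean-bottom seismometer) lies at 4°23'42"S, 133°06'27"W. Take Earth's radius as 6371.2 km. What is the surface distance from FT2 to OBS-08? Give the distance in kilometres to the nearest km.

FT2: φ = +40.51028°, λ = -151.34556°
OBS-08: φ = -4.39500°, λ = -133.10750°
Δφ = -44.9053°,  Δλ = 18.2381°
a = sin²(Δφ/2) + cos φ₁ cos φ₂ sin²(Δλ/2) = 0.164903
c = 2·arcsin(√a) = 0.836327 rad = 47.9180°
d = R·c = 6371.2 × 0.836327 = 5328.4 km

5328 km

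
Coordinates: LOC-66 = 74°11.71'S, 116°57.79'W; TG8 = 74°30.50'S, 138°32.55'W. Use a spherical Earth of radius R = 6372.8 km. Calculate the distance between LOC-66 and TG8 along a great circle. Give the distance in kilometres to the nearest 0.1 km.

LOC-66: φ = -74.19517°, λ = -116.96317°
TG8: φ = -74.50833°, λ = -138.54250°
Δφ = -0.3132°,  Δλ = -21.5793°
a = sin²(Δφ/2) + cos φ₁ cos φ₂ sin²(Δλ/2) = 0.002557
c = 2·arcsin(√a) = 0.101175 rad = 5.7969°
d = R·c = 6372.8 × 0.101175 = 644.8 km

644.8 km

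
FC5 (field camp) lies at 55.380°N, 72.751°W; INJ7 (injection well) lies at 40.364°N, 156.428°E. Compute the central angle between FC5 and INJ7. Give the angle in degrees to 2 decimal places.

Δφ = -15.0160°,  Δλ = -130.8210°
a = sin²(Δφ/2) + cos φ₁ cos φ₂ sin²(Δλ/2) = 0.375004
c = 2·arcsin(√a) = 1.318124 rad = 75.5229°

75.52°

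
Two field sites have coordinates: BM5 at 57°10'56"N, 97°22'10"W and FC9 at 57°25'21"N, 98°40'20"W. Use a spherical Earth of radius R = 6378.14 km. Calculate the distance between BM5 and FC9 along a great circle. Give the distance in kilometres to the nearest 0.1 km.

82.8 km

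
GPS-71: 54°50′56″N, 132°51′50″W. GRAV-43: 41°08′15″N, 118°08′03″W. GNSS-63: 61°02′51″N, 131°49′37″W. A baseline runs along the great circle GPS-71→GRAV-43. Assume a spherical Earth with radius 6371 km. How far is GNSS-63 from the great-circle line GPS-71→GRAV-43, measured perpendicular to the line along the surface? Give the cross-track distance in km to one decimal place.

GPS-71: φ = +54.84889°, λ = -132.86389°
GRAV-43: φ = +41.13750°, λ = -118.13417°
GNSS-63: φ = +61.04750°, λ = -131.82694°
δ₁₃ = central angle GPS-71→GNSS-63 = 0.108608 rad  (haversine)
θ₁₃ = bearing GPS-71→GNSS-63 = 4.636°,  θ₁₂ = bearing GPS-71→GRAV-43 = 138.546°
dₓₜ = R·arcsin(sin δ₁₃ · sin(θ₁₃ − θ₁₂)) = 6371·arcsin(0.10839·sin(-133.911°)) = -498.019 km
|dₓₜ| = 498.019 km

498.0 km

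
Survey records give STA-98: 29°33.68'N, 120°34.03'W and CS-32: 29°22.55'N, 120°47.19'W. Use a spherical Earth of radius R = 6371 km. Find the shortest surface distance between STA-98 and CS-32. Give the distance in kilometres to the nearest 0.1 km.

STA-98: φ = +29.56133°, λ = -120.56717°
CS-32: φ = +29.37583°, λ = -120.78650°
Δφ = -0.1855°,  Δλ = -0.2193°
a = sin²(Δφ/2) + cos φ₁ cos φ₂ sin²(Δλ/2) = 0.000005
c = 2·arcsin(√a) = 0.004646 rad = 0.2662°
d = R·c = 6371 × 0.004646 = 29.6 km

29.6 km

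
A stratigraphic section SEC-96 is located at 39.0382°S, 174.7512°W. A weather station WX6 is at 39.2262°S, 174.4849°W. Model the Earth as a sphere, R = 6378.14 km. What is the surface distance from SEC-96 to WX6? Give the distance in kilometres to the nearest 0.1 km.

31.1 km

Δφ = -0.1880°,  Δλ = 0.2663°
a = sin²(Δφ/2) + cos φ₁ cos φ₂ sin²(Δλ/2) = 0.000006
c = 2·arcsin(√a) = 0.004875 rad = 0.2793°
d = R·c = 6378.14 × 0.004875 = 31.1 km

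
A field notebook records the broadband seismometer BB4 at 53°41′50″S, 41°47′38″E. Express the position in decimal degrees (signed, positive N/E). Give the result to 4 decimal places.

-53.6972°, +41.7939°

lat: 53.6972° S → -53.6972°
lon: 41.7939° E → +41.7939°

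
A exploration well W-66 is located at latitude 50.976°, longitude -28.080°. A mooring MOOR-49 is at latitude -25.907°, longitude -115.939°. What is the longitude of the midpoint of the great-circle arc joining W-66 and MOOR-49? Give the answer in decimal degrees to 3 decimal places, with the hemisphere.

81.658°W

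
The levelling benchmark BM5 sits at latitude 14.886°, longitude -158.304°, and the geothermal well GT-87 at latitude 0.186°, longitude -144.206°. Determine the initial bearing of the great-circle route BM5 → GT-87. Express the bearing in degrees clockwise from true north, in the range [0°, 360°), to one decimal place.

135.3°

Δλ = 14.0980°
y = sin Δλ · cos φ₂ = 0.243580
x = cos φ₁ sin φ₂ − sin φ₁ cos φ₂ cos Δλ = -0.246020
θ = atan2(y, x) = 135.2856° → 135.2856° (mod 360°)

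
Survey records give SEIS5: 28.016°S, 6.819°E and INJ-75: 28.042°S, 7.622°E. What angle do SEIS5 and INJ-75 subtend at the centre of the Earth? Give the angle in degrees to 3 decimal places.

0.709°

Δφ = -0.0260°,  Δλ = 0.8030°
a = sin²(Δφ/2) + cos φ₁ cos φ₂ sin²(Δλ/2) = 0.000038
c = 2·arcsin(√a) = 0.012379 rad = 0.7093°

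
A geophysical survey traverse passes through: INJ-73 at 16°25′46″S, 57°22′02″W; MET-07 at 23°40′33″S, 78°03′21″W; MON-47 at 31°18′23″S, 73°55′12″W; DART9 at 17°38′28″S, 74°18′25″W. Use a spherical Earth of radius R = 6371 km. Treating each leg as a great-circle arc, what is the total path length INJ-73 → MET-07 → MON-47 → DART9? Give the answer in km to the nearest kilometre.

INJ-73: φ = -16.42944°, λ = -57.36722°
MET-07: φ = -23.67583°, λ = -78.05583°
MON-47: φ = -31.30639°, λ = -73.92000°
DART9: φ = -17.64111°, λ = -74.30694°
INJ-73→MET-07: c = 0.361503 rad, d = 2303.14 km
MET-07→MON-47: c = 0.147734 rad, d = 941.21 km
MON-47→DART9: c = 0.238583 rad, d = 1520.01 km
Total = 2303.14 + 941.21 + 1520.01 = 4764.36 km

4764 km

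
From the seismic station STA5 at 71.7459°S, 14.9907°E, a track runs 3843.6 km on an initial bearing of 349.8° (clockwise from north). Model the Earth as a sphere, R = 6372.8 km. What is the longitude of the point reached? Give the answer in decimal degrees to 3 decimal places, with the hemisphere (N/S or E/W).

7.728°E

δ = d/R = 3843.6/6372.8 = 0.603126 rad
φ₂ = arcsin(sin φ₁ cos δ + cos φ₁ sin δ cos θ)
   = arcsin(-0.94968·0.82357 + 0.31323·0.56722·0.98420) = -37.39156°
λ₂ = λ₁ + atan2(sin θ sin δ cos φ₁, cos δ − sin φ₁ sin φ₂) = 7.72759°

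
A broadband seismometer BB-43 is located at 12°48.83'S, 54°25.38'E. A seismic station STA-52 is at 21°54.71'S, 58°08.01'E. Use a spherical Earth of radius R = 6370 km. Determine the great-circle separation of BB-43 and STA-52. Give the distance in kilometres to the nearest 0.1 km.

1085.2 km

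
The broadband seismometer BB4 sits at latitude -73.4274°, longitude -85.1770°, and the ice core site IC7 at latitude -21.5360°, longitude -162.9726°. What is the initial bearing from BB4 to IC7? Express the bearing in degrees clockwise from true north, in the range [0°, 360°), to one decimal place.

275.3°

Δλ = -77.7956°
y = sin Δλ · cos φ₂ = -0.909165
x = cos φ₁ sin φ₂ − sin φ₁ cos φ₂ cos Δλ = 0.083769
θ = atan2(y, x) = -84.7357° → 275.2643° (mod 360°)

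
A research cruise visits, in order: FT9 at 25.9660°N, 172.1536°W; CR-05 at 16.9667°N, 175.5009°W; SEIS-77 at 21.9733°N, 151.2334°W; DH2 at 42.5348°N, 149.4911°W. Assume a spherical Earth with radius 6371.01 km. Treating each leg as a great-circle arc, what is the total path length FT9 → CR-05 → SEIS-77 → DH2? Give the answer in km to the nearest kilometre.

FT9→CR-05: c = 0.166184 rad, d = 1058.76 km
CR-05→SEIS-77: c = 0.408276 rad, d = 2601.13 km
SEIS-77→DH2: c = 0.359764 rad, d = 2292.06 km
Total = 1058.76 + 2601.13 + 2292.06 = 5951.95 km

5952 km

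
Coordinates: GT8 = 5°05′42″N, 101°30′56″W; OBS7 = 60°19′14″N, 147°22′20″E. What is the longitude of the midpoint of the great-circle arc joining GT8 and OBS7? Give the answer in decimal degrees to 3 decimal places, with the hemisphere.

130.977°W

GT8: φ = +5.09500°, λ = -101.51556°
OBS7: φ = +60.32056°, λ = +147.37222°
Bx = cos φ₂ cos Δλ = -0.178350,  By = cos φ₂ sin Δλ = -0.461911
φₘ = atan2(sin φ₁ + sin φ₂, √((cos φ₁ + Bx)² + By²)) = 45.55795°
λₘ = λ₁ + atan2(By, cos φ₁ + Bx) = -130.97729°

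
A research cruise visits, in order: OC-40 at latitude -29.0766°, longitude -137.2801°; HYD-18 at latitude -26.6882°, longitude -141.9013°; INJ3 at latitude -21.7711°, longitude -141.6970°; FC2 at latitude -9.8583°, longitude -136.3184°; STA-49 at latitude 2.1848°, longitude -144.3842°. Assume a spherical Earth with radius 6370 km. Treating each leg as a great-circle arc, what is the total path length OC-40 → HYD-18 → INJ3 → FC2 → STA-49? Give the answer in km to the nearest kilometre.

OC-40→HYD-18: c = 0.082573 rad, d = 525.99 km
HYD-18→INJ3: c = 0.085881 rad, d = 547.06 km
INJ3→FC2: c = 0.226607 rad, d = 1443.49 km
FC2→STA-49: c = 0.252657 rad, d = 1609.42 km
Total = 525.99 + 547.06 + 1443.49 + 1609.42 = 4125.96 km

4126 km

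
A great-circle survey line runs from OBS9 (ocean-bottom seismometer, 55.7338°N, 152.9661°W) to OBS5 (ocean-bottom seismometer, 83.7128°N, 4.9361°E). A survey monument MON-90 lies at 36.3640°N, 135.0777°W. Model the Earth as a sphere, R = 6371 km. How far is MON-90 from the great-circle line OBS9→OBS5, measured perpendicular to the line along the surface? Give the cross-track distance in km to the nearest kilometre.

δ₁₃ = central angle OBS9→MON-90 = 0.398925 rad  (haversine)
θ₁₃ = bearing OBS9→MON-90 = 140.447°,  θ₁₂ = bearing OBS9→OBS5 = 3.663°
dₓₜ = R·arcsin(sin δ₁₃ · sin(θ₁₃ − θ₁₂)) = 6371·arcsin(0.38843·sin(136.784°)) = 1715.188 km
|dₓₜ| = 1715.188 km

1715 km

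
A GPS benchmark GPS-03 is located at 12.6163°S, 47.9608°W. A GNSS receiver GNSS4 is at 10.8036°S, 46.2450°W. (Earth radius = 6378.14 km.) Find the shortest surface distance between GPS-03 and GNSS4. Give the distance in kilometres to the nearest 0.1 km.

275.1 km

Δφ = 1.8127°,  Δλ = 1.7158°
a = sin²(Δφ/2) + cos φ₁ cos φ₂ sin²(Δλ/2) = 0.000465
c = 2·arcsin(√a) = 0.043136 rad = 2.4715°
d = R·c = 6378.14 × 0.043136 = 275.1 km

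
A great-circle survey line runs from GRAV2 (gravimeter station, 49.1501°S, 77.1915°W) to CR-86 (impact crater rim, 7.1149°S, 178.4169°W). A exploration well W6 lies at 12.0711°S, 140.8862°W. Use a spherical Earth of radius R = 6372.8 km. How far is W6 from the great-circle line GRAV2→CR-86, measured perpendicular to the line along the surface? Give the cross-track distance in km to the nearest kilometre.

δ₁₃ = central angle GRAV2→W6 = 1.113374 rad  (haversine)
θ₁₃ = bearing GRAV2→W6 = 282.293°,  θ₁₂ = bearing GRAV2→CR-86 = 256.865°
dₓₜ = R·arcsin(sin δ₁₃ · sin(θ₁₃ − θ₁₂)) = 6372.8·arcsin(0.89719·sin(25.428°)) = 2520.204 km
|dₓₜ| = 2520.204 km

2520 km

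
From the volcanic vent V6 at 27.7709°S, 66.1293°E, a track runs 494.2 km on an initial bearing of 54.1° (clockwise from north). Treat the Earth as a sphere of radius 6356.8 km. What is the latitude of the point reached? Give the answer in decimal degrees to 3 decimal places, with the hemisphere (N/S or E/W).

δ = d/R = 494.2/6356.8 = 0.077744 rad
φ₂ = arcsin(sin φ₁ cos δ + cos φ₁ sin δ cos θ)
   = arcsin(-0.46594·0.99698 + 0.88482·0.07767·0.58637) = -25.10223°
λ₂ = λ₁ + atan2(sin θ sin δ cos φ₁, cos δ − sin φ₁ sin φ₂) = 70.11306°

25.102°S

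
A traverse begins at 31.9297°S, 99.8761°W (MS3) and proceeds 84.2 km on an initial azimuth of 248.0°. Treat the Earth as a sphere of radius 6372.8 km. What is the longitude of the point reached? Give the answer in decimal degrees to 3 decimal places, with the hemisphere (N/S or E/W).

100.706°W

δ = d/R = 84.2/6372.8 = 0.013212 rad
φ₂ = arcsin(sin φ₁ cos δ + cos φ₁ sin δ cos θ)
   = arcsin(-0.52888·0.99991 + 0.84870·0.01321·-0.37461) = -32.21059°
λ₂ = λ₁ + atan2(sin θ sin δ cos φ₁, cos δ − sin φ₁ sin φ₂) = -100.70567°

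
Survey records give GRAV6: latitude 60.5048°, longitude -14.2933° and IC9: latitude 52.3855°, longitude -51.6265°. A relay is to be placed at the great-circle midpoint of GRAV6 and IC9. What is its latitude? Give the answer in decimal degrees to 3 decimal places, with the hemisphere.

Bx = cos φ₂ cos Δλ = 0.485299,  By = cos φ₂ sin Δλ = -0.370144
φₘ = atan2(sin φ₁ + sin φ₂, √((cos φ₁ + Bx)² + By²)) = 57.83898°
λₘ = λ₁ + atan2(By, cos φ₁ + Bx) = -35.03024°

57.839°N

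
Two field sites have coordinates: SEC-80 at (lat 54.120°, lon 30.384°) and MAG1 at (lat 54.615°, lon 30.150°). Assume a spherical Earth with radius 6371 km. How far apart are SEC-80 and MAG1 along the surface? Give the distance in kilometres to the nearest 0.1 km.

57.1 km

Δφ = 0.4950°,  Δλ = -0.2340°
a = sin²(Δφ/2) + cos φ₁ cos φ₂ sin²(Δλ/2) = 0.000020
c = 2·arcsin(√a) = 0.008961 rad = 0.5134°
d = R·c = 6371 × 0.008961 = 57.1 km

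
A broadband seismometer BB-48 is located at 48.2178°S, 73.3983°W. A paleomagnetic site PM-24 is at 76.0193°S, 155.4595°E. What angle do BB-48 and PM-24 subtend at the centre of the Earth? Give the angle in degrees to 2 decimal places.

51.85°

Δφ = -27.8015°,  Δλ = -131.1422°
a = sin²(Δφ/2) + cos φ₁ cos φ₂ sin²(Δλ/2) = 0.191158
c = 2·arcsin(√a) = 0.905003 rad = 51.8528°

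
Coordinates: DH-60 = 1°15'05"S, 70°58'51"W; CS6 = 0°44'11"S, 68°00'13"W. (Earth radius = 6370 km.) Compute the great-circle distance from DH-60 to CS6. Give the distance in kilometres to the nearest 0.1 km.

335.9 km

DH-60: φ = -1.25139°, λ = -70.98083°
CS6: φ = -0.73639°, λ = -68.00361°
Δφ = 0.5150°,  Δλ = 2.9772°
a = sin²(Δφ/2) + cos φ₁ cos φ₂ sin²(Δλ/2) = 0.000695
c = 2·arcsin(√a) = 0.052726 rad = 3.0210°
d = R·c = 6370 × 0.052726 = 335.9 km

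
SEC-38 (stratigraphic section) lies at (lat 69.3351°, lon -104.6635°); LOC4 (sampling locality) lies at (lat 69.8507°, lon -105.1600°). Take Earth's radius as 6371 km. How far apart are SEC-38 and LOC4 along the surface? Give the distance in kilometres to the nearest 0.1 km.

Δφ = 0.5156°,  Δλ = -0.4965°
a = sin²(Δφ/2) + cos φ₁ cos φ₂ sin²(Δλ/2) = 0.000023
c = 2·arcsin(√a) = 0.009493 rad = 0.5439°
d = R·c = 6371 × 0.009493 = 60.5 km

60.5 km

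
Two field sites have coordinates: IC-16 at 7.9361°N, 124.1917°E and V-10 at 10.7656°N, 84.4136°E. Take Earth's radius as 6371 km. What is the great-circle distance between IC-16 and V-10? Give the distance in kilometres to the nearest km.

4373 km

Δφ = 2.8295°,  Δλ = -39.7781°
a = sin²(Δφ/2) + cos φ₁ cos φ₂ sin²(Δλ/2) = 0.113220
c = 2·arcsin(√a) = 0.686355 rad = 39.3253°
d = R·c = 6371 × 0.686355 = 4372.8 km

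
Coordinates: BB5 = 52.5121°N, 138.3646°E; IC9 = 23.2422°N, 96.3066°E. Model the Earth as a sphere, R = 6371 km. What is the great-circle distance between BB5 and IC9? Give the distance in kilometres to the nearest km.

4810 km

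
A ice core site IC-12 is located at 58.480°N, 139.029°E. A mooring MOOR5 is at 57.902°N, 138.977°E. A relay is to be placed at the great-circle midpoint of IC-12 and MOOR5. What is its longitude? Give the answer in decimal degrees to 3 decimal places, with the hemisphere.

Bx = cos φ₂ cos Δλ = 0.531369,  By = cos φ₂ sin Δλ = -0.000482
φₘ = atan2(sin φ₁ + sin φ₂, √((cos φ₁ + Bx)² + By²)) = 58.19100°
λₘ = λ₁ + atan2(By, cos φ₁ + Bx) = 139.00279°

139.003°E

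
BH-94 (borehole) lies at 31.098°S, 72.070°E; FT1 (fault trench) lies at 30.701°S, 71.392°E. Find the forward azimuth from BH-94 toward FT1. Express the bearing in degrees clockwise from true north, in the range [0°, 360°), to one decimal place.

Δλ = -0.6780°
y = sin Δλ · cos φ₂ = -0.010175
x = cos φ₁ sin φ₂ − sin φ₁ cos φ₂ cos Δλ = 0.006898
θ = atan2(y, x) = -55.8649° → 304.1351° (mod 360°)

304.1°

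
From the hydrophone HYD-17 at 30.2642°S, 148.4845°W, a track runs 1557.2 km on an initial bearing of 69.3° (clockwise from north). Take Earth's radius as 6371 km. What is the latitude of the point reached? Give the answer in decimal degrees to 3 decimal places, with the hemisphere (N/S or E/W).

δ = d/R = 1557.2/6371 = 0.244420 rad
φ₂ = arcsin(sin φ₁ cos δ + cos φ₁ sin δ cos θ)
   = arcsin(-0.50399·0.97028 + 0.86371·0.24199·0.35347) = -24.52736°
λ₂ = λ₁ + atan2(sin θ sin δ cos φ₁, cos δ − sin φ₁ sin φ₂) = -134.07653°

24.527°S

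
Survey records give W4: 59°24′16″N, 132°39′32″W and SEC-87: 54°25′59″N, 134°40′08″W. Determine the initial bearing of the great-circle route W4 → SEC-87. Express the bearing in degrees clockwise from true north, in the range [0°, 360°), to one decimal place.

W4: φ = +59.40444°, λ = -132.65889°
SEC-87: φ = +54.43306°, λ = -134.66889°
Δλ = -2.0100°
y = sin Δλ · cos φ₂ = -0.020401
x = cos φ₁ sin φ₂ − sin φ₁ cos φ₂ cos Δλ = -0.086350
θ = atan2(y, x) = -166.7072° → 193.2928° (mod 360°)

193.3°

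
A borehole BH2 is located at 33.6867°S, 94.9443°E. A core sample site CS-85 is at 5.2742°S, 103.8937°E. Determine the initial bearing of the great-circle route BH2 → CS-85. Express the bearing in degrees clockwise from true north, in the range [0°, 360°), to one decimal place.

18.3°

Δλ = 8.9494°
y = sin Δλ · cos φ₂ = 0.154904
x = cos φ₁ sin φ₂ − sin φ₁ cos φ₂ cos Δλ = 0.469092
θ = atan2(y, x) = 18.2742° → 18.2742° (mod 360°)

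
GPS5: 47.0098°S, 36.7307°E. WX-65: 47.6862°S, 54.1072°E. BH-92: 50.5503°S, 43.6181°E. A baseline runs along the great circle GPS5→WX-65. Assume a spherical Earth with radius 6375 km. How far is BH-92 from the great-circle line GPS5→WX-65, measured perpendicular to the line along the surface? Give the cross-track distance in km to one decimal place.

δ₁₃ = central angle GPS5→BH-92 = 0.100393 rad  (haversine)
θ₁₃ = bearing GPS5→BH-92 = 130.513°,  θ₁₂ = bearing GPS5→WX-65 = 99.676°
dₓₜ = R·arcsin(sin δ₁₃ · sin(θ₁₃ − θ₁₂)) = 6375·arcsin(0.10022·sin(30.838°)) = 327.663 km
|dₓₜ| = 327.663 km

327.7 km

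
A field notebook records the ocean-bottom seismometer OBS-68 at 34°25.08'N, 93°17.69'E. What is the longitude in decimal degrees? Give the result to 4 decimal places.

93.2948°E

93° + 17.69′/60 = 93 + 0.29483 = 93.2948°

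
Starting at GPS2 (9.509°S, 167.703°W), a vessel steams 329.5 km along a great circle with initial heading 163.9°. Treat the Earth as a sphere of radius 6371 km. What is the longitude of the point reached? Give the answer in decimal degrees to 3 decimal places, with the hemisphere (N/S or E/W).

166.862°W

δ = d/R = 329.5/6371 = 0.051719 rad
φ₂ = arcsin(sin φ₁ cos δ + cos φ₁ sin δ cos θ)
   = arcsin(-0.16520·0.99866 + 0.98626·0.05170·-0.96078) = -12.35495°
λ₂ = λ₁ + atan2(sin θ sin δ cos φ₁, cos δ − sin φ₁ sin φ₂) = -166.86211°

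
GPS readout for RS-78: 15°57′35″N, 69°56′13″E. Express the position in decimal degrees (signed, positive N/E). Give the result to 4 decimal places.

+15.9597°, +69.9369°

lat: 15.9597° N → +15.9597°
lon: 69.9369° E → +69.9369°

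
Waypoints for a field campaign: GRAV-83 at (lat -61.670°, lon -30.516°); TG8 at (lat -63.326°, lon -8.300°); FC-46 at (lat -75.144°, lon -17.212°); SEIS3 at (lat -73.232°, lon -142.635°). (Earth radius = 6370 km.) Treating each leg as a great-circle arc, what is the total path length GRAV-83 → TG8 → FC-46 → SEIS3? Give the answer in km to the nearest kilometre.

GRAV-83→TG8: c = 0.180423 rad, d = 1149.29 km
TG8→FC-46: c = 0.212941 rad, d = 1356.43 km
FC-46→SEIS3: c = 0.489426 rad, d = 3117.64 km
Total = 1149.29 + 1356.43 + 3117.64 = 5623.37 km

5623 km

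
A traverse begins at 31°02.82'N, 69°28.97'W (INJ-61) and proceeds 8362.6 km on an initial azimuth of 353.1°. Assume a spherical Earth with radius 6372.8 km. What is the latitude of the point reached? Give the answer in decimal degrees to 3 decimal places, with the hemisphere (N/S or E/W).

72.580°N

INJ-61: φ = +31.04700°, λ = -69.48283°
δ = d/R = 8362.6/6372.8 = 1.312233 rad
φ₂ = arcsin(sin φ₁ cos δ + cos φ₁ sin δ cos θ)
   = arcsin(0.51574·0.25569 + 0.85674·0.96676·0.99276) = 72.58017°
λ₂ = λ₁ + atan2(sin θ sin δ cos φ₁, cos δ − sin φ₁ sin φ₂) = 133.34465°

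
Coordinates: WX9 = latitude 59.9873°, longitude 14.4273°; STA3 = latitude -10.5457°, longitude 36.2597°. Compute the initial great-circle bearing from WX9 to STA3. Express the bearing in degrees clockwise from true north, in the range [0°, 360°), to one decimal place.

157.5°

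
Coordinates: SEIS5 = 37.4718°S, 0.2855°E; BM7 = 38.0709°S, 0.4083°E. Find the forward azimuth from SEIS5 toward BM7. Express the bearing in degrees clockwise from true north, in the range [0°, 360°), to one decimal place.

170.8°

Δλ = 0.1228°
y = sin Δλ · cos φ₂ = 0.001687
x = cos φ₁ sin φ₂ − sin φ₁ cos φ₂ cos Δλ = -0.010457
θ = atan2(y, x) = 170.8342° → 170.8342° (mod 360°)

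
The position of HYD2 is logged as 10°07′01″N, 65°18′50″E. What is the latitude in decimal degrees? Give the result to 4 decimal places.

10° + 7′/60 + 1″/3600 = 10 + 0.11667 + 0.00028 = 10.1169°

10.1169°N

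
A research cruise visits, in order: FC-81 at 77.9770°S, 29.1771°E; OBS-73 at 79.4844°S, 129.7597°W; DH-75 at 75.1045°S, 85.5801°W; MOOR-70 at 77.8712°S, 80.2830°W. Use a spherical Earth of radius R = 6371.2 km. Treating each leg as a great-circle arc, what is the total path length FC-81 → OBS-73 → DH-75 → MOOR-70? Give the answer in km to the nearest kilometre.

3948 km

FC-81→OBS-73: c = 0.386692 rad, d = 2463.69 km
OBS-73→DH-75: c = 0.180185 rad, d = 1148.00 km
DH-75→MOOR-70: c = 0.052851 rad, d = 336.73 km
Total = 2463.69 + 1148.00 + 336.73 = 3948.42 km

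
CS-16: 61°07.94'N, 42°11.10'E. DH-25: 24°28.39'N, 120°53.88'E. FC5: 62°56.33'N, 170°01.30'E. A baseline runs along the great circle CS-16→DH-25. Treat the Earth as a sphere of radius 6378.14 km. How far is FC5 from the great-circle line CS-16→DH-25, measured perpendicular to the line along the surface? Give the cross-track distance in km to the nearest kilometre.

CS-16: φ = +61.13233°, λ = +42.18500°
DH-25: φ = +24.47317°, λ = +120.89800°
FC5: φ = +62.93883°, λ = +170.02167°
δ₁₃ = central angle CS-16→FC5 = 0.869600 rad  (haversine)
θ₁₃ = bearing CS-16→FC5 = 28.050°,  θ₁₂ = bearing CS-16→DH-25 = 87.178°
dₓₜ = R·arcsin(sin δ₁₃ · sin(θ₁₃ − θ₁₂)) = 6378.14·arcsin(0.76407·sin(-59.128°)) = -4562.028 km
|dₓₜ| = 4562.028 km

4562 km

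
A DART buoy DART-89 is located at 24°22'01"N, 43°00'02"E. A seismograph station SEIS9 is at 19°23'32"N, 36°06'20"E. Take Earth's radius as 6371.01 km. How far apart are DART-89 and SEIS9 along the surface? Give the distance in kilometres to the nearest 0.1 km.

DART-89: φ = +24.36694°, λ = +43.00056°
SEIS9: φ = +19.39222°, λ = +36.10556°
Δφ = -4.9747°,  Δλ = -6.8950°
a = sin²(Δφ/2) + cos φ₁ cos φ₂ sin²(Δλ/2) = 0.004991
c = 2·arcsin(√a) = 0.141406 rad = 8.1020°
d = R·c = 6371.01 × 0.141406 = 900.9 km

900.9 km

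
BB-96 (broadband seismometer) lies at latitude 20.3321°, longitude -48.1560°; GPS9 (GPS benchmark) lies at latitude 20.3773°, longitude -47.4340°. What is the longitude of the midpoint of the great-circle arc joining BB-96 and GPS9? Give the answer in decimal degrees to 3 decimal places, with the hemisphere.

47.795°W

Bx = cos φ₂ cos Δλ = 0.937346,  By = cos φ₂ sin Δλ = 0.011812
φₘ = atan2(sin φ₁ + sin φ₂, √((cos φ₁ + Bx)² + By²)) = 20.35507°
λₘ = λ₁ + atan2(By, cos φ₁ + Bx) = -47.79505°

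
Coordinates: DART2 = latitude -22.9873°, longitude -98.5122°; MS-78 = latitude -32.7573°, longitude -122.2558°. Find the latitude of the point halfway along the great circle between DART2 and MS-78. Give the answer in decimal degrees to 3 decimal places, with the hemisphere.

28.386°S

Bx = cos φ₂ cos Δλ = 0.769787,  By = cos φ₂ sin Δλ = -0.338612
φₘ = atan2(sin φ₁ + sin φ₂, √((cos φ₁ + Bx)² + By²)) = -28.38629°
λₘ = λ₁ + atan2(By, cos φ₁ + Bx) = -109.83961°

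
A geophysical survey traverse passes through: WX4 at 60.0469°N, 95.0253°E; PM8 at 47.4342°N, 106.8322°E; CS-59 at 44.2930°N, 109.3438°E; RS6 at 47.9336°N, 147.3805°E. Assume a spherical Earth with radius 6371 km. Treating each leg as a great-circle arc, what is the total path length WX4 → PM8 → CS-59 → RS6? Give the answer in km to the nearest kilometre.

4927 km

WX4→PM8: c = 0.250765 rad, d = 1597.63 km
PM8→CS-59: c = 0.062741 rad, d = 399.72 km
CS-59→RS6: c = 0.459825 rad, d = 2929.55 km
Total = 1597.63 + 399.72 + 2929.55 = 4926.90 km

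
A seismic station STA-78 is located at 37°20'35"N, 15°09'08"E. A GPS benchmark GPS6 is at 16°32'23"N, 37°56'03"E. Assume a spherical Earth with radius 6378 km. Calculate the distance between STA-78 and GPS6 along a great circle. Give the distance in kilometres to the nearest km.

3219 km

STA-78: φ = +37.34306°, λ = +15.15222°
GPS6: φ = +16.53972°, λ = +37.93417°
Δφ = -20.8033°,  Δλ = 22.7819°
a = sin²(Δφ/2) + cos φ₁ cos φ₂ sin²(Δλ/2) = 0.062326
c = 2·arcsin(√a) = 0.504641 rad = 28.9138°
d = R·c = 6378 × 0.504641 = 3218.6 km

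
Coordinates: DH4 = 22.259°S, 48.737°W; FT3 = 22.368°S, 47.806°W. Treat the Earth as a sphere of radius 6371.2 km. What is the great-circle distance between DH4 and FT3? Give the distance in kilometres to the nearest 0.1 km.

96.5 km

Δφ = -0.1090°,  Δλ = 0.9310°
a = sin²(Δφ/2) + cos φ₁ cos φ₂ sin²(Δλ/2) = 0.000057
c = 2·arcsin(√a) = 0.015152 rad = 0.8682°
d = R·c = 6371.2 × 0.015152 = 96.5 km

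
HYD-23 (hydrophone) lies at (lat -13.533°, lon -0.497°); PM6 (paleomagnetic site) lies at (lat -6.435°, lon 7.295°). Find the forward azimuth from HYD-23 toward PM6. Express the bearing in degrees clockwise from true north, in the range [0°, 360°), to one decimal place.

48.0°

Δλ = 7.7920°
y = sin Δλ · cos φ₂ = 0.134723
x = cos φ₁ sin φ₂ − sin φ₁ cos φ₂ cos Δλ = 0.121420
θ = atan2(y, x) = 47.9731° → 47.9731° (mod 360°)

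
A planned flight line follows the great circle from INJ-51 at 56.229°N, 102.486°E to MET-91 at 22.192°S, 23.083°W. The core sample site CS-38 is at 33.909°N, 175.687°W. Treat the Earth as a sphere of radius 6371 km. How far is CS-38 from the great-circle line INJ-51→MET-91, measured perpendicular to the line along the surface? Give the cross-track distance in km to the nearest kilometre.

δ₁₃ = central angle INJ-51→CS-38 = 1.012989 rad  (haversine)
θ₁₃ = bearing INJ-51→CS-38 = 75.527°,  θ₁₂ = bearing INJ-51→MET-91 = 287.520°
dₓₜ = R·arcsin(sin δ₁₃ · sin(θ₁₃ − θ₁₂)) = 6371·arcsin(0.84842·sin(-211.992°)) = 2970.154 km
|dₓₜ| = 2970.154 km

2970 km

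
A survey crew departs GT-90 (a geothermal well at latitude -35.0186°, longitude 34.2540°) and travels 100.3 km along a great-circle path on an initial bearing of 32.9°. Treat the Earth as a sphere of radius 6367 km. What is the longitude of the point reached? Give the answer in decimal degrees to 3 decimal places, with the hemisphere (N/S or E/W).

δ = d/R = 100.3/6367 = 0.015753 rad
φ₂ = arcsin(sin φ₁ cos δ + cos φ₁ sin δ cos θ)
   = arcsin(-0.57384·0.99988 + 0.81897·0.01575·0.83962) = -34.25932°
λ₂ = λ₁ + atan2(sin θ sin δ cos φ₁, cos δ − sin φ₁ sin φ₂) = 34.84717°

34.847°E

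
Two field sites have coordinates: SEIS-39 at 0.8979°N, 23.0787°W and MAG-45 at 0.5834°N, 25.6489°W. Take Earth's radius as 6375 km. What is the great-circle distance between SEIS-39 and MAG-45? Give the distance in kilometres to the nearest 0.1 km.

Δφ = -0.3145°,  Δλ = -2.5702°
a = sin²(Δφ/2) + cos φ₁ cos φ₂ sin²(Δλ/2) = 0.000510
c = 2·arcsin(√a) = 0.045189 rad = 2.5892°
d = R·c = 6375 × 0.045189 = 288.1 km

288.1 km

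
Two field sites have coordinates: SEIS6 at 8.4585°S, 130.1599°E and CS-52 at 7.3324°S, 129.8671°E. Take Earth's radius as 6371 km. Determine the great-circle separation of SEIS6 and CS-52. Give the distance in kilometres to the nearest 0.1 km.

129.3 km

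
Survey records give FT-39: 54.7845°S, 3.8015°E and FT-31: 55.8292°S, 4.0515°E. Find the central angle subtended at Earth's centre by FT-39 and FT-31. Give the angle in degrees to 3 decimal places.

1.054°

Δφ = -1.0447°,  Δλ = 0.2500°
a = sin²(Δφ/2) + cos φ₁ cos φ₂ sin²(Δλ/2) = 0.000085
c = 2·arcsin(√a) = 0.018402 rad = 1.0543°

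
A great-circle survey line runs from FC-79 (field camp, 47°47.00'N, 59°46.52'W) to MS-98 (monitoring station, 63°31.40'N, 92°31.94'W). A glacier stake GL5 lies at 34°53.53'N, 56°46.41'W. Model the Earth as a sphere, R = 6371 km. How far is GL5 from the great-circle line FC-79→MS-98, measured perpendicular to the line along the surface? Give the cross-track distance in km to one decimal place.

627.6 km

FC-79: φ = +47.78333°, λ = -59.77533°
MS-98: φ = +63.52333°, λ = -92.53233°
GL5: φ = +34.89217°, λ = -56.77350°
δ₁₃ = central angle FC-79→GL5 = 0.228358 rad  (haversine)
θ₁₃ = bearing FC-79→GL5 = 169.062°,  θ₁₂ = bearing FC-79→MS-98 = 323.312°
dₓₜ = R·arcsin(sin δ₁₃ · sin(θ₁₃ − θ₁₂)) = 6371·arcsin(0.22638·sin(-154.250°)) = -627.593 km
|dₓₜ| = 627.593 km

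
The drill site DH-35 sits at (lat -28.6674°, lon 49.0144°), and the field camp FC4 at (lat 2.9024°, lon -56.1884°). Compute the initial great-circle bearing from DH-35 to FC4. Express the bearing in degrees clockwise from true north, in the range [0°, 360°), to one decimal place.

Δλ = -105.2028°
y = sin Δλ · cos φ₂ = -0.963766
x = cos φ₁ sin φ₂ − sin φ₁ cos φ₂ cos Δλ = -0.081212
θ = atan2(y, x) = -94.8167° → 265.1833° (mod 360°)

265.2°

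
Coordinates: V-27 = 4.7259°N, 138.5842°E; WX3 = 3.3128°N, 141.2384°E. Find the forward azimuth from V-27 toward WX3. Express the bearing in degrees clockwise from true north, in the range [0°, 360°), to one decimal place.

Δλ = 2.6542°
y = sin Δλ · cos φ₂ = 0.046231
x = cos φ₁ sin φ₂ − sin φ₁ cos φ₂ cos Δλ = -0.024573
θ = atan2(y, x) = 117.9916° → 117.9916° (mod 360°)

118.0°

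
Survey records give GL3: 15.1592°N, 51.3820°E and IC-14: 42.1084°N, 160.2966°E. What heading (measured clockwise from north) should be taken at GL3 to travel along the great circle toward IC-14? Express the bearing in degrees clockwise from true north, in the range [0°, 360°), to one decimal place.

Δλ = 108.9146°
y = sin Δλ · cos φ₂ = 0.701818
x = cos φ₁ sin φ₂ − sin φ₁ cos φ₂ cos Δλ = 0.710090
θ = atan2(y, x) = 44.6643° → 44.6643° (mod 360°)

44.7°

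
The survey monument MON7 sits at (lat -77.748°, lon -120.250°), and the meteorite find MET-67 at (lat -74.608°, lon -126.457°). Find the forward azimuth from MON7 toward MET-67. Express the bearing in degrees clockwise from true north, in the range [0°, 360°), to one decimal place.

331.7°

Δλ = -6.2070°
y = sin Δλ · cos φ₂ = -0.028698
x = cos φ₁ sin φ₂ − sin φ₁ cos φ₂ cos Δλ = 0.053255
θ = atan2(y, x) = -28.3188° → 331.6812° (mod 360°)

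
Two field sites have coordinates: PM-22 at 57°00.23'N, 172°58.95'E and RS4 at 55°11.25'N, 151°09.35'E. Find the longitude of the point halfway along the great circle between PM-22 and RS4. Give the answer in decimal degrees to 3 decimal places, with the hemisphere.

PM-22: φ = +57.00383°, λ = +172.98250°
RS4: φ = +55.18750°, λ = +151.15583°
Bx = cos φ₂ cos Δλ = 0.529967,  By = cos φ₂ sin Δλ = -0.212258
φₘ = atan2(sin φ₁ + sin φ₂, √((cos φ₁ + Bx)² + By²)) = 56.57783°
λₘ = λ₁ + atan2(By, cos φ₁ + Bx) = 161.80861°

161.809°E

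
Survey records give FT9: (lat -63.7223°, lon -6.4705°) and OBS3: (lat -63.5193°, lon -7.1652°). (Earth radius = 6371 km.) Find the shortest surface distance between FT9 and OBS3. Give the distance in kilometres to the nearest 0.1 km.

41.1 km

Δφ = 0.2030°,  Δλ = -0.6947°
a = sin²(Δφ/2) + cos φ₁ cos φ₂ sin²(Δλ/2) = 0.000010
c = 2·arcsin(√a) = 0.006448 rad = 0.3694°
d = R·c = 6371 × 0.006448 = 41.1 km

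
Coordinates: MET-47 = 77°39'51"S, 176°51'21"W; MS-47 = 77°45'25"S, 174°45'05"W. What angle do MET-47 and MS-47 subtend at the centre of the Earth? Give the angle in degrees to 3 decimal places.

0.457°

MET-47: φ = -77.66417°, λ = -176.85583°
MS-47: φ = -77.75694°, λ = -174.75139°
Δφ = -0.0928°,  Δλ = 2.1044°
a = sin²(Δφ/2) + cos φ₁ cos φ₂ sin²(Δλ/2) = 0.000016
c = 2·arcsin(√a) = 0.007983 rad = 0.4574°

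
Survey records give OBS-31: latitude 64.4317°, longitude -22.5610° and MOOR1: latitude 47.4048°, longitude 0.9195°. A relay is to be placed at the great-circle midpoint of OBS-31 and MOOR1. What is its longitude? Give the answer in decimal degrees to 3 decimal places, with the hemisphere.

8.188°W

Bx = cos φ₂ cos Δλ = 0.620771,  By = cos φ₂ sin Δλ = 0.269668
φₘ = atan2(sin φ₁ + sin φ₂, √((cos φ₁ + Bx)² + By²)) = 56.45036°
λₘ = λ₁ + atan2(By, cos φ₁ + Bx) = -8.18817°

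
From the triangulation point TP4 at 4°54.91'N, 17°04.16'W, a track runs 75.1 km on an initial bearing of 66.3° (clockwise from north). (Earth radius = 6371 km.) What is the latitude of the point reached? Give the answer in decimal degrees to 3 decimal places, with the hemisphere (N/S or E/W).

5.186°N

TP4: φ = +4.91517°, λ = -17.06933°
δ = d/R = 75.1/6371 = 0.011788 rad
φ₂ = arcsin(sin φ₁ cos δ + cos φ₁ sin δ cos θ)
   = arcsin(0.08568·0.99993 + 0.99632·0.01179·0.40195) = 5.18635°
λ₂ = λ₁ + atan2(sin θ sin δ cos φ₁, cos δ − sin φ₁ sin φ₂) = -16.44836°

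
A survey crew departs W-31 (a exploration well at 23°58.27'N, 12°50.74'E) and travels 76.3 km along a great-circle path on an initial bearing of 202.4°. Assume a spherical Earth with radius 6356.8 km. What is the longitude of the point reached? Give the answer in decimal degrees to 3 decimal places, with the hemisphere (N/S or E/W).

12.560°E

W-31: φ = +23.97117°, λ = +12.84567°
δ = d/R = 76.3/6356.8 = 0.012003 rad
φ₂ = arcsin(sin φ₁ cos δ + cos φ₁ sin δ cos θ)
   = arcsin(0.40628·0.99993 + 0.91375·0.01200·-0.92455) = 23.33508°
λ₂ = λ₁ + atan2(sin θ sin δ cos φ₁, cos δ − sin φ₁ sin φ₂) = 12.56026°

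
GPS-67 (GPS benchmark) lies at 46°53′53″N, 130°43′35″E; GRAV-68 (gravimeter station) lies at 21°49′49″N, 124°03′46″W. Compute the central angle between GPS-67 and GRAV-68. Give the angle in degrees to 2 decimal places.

GPS-67: φ = +46.89806°, λ = +130.72639°
GRAV-68: φ = +21.83028°, λ = -124.06278°
Δφ = -25.0678°,  Δλ = 105.2108°
a = sin²(Δφ/2) + cos φ₁ cos φ₂ sin²(Δλ/2) = 0.447457
c = 2·arcsin(√a) = 1.465516 rad = 83.9679°

83.97°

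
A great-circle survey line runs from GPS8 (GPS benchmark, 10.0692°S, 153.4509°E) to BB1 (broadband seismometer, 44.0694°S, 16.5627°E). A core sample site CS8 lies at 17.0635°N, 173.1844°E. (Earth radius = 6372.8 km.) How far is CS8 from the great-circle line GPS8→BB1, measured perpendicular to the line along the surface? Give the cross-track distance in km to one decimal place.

δ₁₃ = central angle GPS8→CS8 = 0.583252 rad  (haversine)
θ₁₃ = bearing GPS8→CS8 = 35.880°,  θ₁₂ = bearing GPS8→BB1 = 212.307°
dₓₜ = R·arcsin(sin δ₁₃ · sin(θ₁₃ − θ₁₂)) = 6372.8·arcsin(0.55074·sin(-176.428°)) = -218.732 km
|dₓₜ| = 218.732 km

218.7 km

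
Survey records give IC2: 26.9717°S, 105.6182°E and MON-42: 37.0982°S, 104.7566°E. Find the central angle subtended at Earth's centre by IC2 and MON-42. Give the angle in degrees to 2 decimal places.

Δφ = -10.1265°,  Δλ = -0.8616°
a = sin²(Δφ/2) + cos φ₁ cos φ₂ sin²(Δλ/2) = 0.007829
c = 2·arcsin(√a) = 0.177197 rad = 10.1527°

10.15°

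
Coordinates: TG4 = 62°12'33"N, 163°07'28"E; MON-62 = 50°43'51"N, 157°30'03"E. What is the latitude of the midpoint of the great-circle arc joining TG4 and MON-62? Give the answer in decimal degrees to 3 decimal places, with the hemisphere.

56.501°N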